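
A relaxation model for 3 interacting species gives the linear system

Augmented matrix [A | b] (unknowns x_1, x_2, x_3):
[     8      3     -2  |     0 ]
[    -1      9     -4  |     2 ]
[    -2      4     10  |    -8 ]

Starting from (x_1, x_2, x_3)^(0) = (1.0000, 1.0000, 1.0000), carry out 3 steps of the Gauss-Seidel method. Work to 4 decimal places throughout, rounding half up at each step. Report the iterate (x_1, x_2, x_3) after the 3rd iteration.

Iteration 1:
  x_1 = (0 - (3)·1.0000 - (-2)·1.0000) / (8) = -0.1250
  x_2 = (2 - (-1)·-0.1250 - (-4)·1.0000) / (9) = 0.6528
  x_3 = (-8 - (-2)·-0.1250 - (4)·0.6528) / (10) = -1.0861
Iteration 2:
  x_1 = (0 - (3)·0.6528 - (-2)·-1.0861) / (8) = -0.5163
  x_2 = (2 - (-1)·-0.5163 - (-4)·-1.0861) / (9) = -0.3179
  x_3 = (-8 - (-2)·-0.5163 - (4)·-0.3179) / (10) = -0.7761
Iteration 3:
  x_1 = (0 - (3)·-0.3179 - (-2)·-0.7761) / (8) = -0.0748
  x_2 = (2 - (-1)·-0.0748 - (-4)·-0.7761) / (9) = -0.1310
  x_3 = (-8 - (-2)·-0.0748 - (4)·-0.1310) / (10) = -0.7626

(-0.0748, -0.1310, -0.7626)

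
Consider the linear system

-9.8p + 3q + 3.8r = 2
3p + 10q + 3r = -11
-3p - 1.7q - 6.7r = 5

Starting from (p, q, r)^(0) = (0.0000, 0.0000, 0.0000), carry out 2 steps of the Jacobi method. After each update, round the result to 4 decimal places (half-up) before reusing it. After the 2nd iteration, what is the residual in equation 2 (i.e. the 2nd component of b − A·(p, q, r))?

0.7670

Iteration 1:
  p = (2 - (3)·0.0000 - (3.8)·0.0000) / (-9.8) = -0.2041
  q = (-11 - (3)·0.0000 - (3)·0.0000) / (10) = -1.1000
  r = (5 - (-3)·0.0000 - (-1.7)·0.0000) / (-6.7) = -0.7463
Iteration 2:
  p = (2 - (3)·-1.1000 - (3.8)·-0.7463) / (-9.8) = -0.8302
  q = (-11 - (3)·-0.2041 - (3)·-0.7463) / (10) = -0.8149
  r = (5 - (-3)·-0.2041 - (-1.7)·-1.1000) / (-6.7) = -0.3758
Residual b − A·x = (-2.2632, 0.7670, -1.3938)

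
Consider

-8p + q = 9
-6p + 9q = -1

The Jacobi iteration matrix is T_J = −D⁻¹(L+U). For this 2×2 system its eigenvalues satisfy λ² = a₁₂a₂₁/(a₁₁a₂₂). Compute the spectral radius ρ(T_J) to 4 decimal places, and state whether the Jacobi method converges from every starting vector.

a₁₂a₂₁/(a₁₁a₂₂) = (1)·(-6) / ((-8)·(9)) = 0.083333
ρ = √|0.083333| = √0.083333 = 0.2887
ρ < 1, so Jacobi converges

0.2887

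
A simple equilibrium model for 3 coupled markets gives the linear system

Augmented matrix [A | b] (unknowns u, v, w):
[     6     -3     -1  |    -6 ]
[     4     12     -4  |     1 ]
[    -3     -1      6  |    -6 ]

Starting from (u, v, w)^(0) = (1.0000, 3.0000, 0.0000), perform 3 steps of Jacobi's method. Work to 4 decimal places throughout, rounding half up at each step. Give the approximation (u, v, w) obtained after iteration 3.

(-1.1736, 0.1944, -1.5764)

Iteration 1:
  u = (-6 - (-3)·3.0000 - (-1)·0.0000) / (6) = 0.5000
  v = (1 - (4)·1.0000 - (-4)·0.0000) / (12) = -0.2500
  w = (-6 - (-3)·1.0000 - (-1)·3.0000) / (6) = 0.0000
Iteration 2:
  u = (-6 - (-3)·-0.2500 - (-1)·0.0000) / (6) = -1.1250
  v = (1 - (4)·0.5000 - (-4)·0.0000) / (12) = -0.0833
  w = (-6 - (-3)·0.5000 - (-1)·-0.2500) / (6) = -0.7917
Iteration 3:
  u = (-6 - (-3)·-0.0833 - (-1)·-0.7917) / (6) = -1.1736
  v = (1 - (4)·-1.1250 - (-4)·-0.7917) / (12) = 0.1944
  w = (-6 - (-3)·-1.1250 - (-1)·-0.0833) / (6) = -1.5764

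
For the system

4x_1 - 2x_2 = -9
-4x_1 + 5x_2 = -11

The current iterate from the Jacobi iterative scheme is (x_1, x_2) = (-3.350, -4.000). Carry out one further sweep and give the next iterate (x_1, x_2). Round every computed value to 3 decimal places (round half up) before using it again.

One sweep:
  x_1 = (-9 - (-2)·-4.000) / (4) = -4.250
  x_2 = (-11 - (-4)·-3.350) / (5) = -4.880

(-4.250, -4.880)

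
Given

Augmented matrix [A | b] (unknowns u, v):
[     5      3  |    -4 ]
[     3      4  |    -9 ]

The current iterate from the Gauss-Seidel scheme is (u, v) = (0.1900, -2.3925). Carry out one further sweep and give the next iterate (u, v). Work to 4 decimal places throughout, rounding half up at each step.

One sweep:
  u = (-4 - (3)·-2.3925) / (5) = 0.6355
  v = (-9 - (3)·0.6355) / (4) = -2.7266

(0.6355, -2.7266)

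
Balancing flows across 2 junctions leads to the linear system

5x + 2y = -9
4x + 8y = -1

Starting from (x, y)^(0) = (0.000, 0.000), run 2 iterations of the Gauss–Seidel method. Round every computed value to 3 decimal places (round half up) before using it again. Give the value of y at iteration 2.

Iteration 1:
  x = (-9 - (2)·0.000) / (5) = -1.800
  y = (-1 - (4)·-1.800) / (8) = 0.775
Iteration 2:
  x = (-9 - (2)·0.775) / (5) = -2.110
  y = (-1 - (4)·-2.110) / (8) = 0.930

0.930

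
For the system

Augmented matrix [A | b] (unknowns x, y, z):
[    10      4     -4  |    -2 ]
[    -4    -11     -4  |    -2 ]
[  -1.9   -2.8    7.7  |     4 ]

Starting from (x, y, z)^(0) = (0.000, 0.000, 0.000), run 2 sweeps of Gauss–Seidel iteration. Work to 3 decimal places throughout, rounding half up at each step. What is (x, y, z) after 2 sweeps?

(-0.077, 0.005, 0.502)

Iteration 1:
  x = (-2 - (4)·0.000 - (-4)·0.000) / (10) = -0.200
  y = (-2 - (-4)·-0.200 - (-4)·0.000) / (-11) = 0.255
  z = (4 - (-1.9)·-0.200 - (-2.8)·0.255) / (7.7) = 0.563
Iteration 2:
  x = (-2 - (4)·0.255 - (-4)·0.563) / (10) = -0.077
  y = (-2 - (-4)·-0.077 - (-4)·0.563) / (-11) = 0.005
  z = (4 - (-1.9)·-0.077 - (-2.8)·0.005) / (7.7) = 0.502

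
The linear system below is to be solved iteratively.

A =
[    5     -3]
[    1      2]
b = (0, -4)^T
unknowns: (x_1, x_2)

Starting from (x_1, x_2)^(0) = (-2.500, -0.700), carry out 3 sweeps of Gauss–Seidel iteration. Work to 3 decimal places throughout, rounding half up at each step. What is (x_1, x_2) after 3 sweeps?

(-0.878, -1.561)

Iteration 1:
  x_1 = (0 - (-3)·-0.700) / (5) = -0.420
  x_2 = (-4 - (1)·-0.420) / (2) = -1.790
Iteration 2:
  x_1 = (0 - (-3)·-1.790) / (5) = -1.074
  x_2 = (-4 - (1)·-1.074) / (2) = -1.463
Iteration 3:
  x_1 = (0 - (-3)·-1.463) / (5) = -0.878
  x_2 = (-4 - (1)·-0.878) / (2) = -1.561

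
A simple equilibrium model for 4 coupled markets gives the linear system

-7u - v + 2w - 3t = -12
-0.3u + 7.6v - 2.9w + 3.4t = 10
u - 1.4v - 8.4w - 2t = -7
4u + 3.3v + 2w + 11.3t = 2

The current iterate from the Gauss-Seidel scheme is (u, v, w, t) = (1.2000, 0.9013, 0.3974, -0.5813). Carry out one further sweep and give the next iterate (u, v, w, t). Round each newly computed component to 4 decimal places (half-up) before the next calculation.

One sweep:
  u = (-12 - (-1)·0.9013 - (2)·0.3974 - (-3)·-0.5813) / (-7) = 1.9482
  v = (10 - (-0.3)·1.9482 - (-2.9)·0.3974 - (3.4)·-0.5813) / (7.6) = 1.8044
  w = (-7 - (1)·1.9482 - (-1.4)·1.8044 - (-2)·-0.5813) / (-8.4) = 0.9029
  t = (2 - (4)·1.9482 - (3.3)·1.8044 - (2)·0.9029) / (11.3) = -1.1994

(1.9482, 1.8044, 0.9029, -1.1994)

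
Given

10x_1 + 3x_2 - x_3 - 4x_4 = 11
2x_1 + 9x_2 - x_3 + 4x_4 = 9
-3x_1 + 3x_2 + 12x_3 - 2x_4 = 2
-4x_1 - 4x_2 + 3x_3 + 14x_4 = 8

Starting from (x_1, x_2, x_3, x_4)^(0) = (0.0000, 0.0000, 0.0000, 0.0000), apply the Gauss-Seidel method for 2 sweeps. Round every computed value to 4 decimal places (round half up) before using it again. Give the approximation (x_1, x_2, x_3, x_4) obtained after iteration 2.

Iteration 1:
  x_1 = (11 - (3)·0.0000 - (-1)·0.0000 - (-4)·0.0000) / (10) = 1.1000
  x_2 = (9 - (2)·1.1000 - (-1)·0.0000 - (4)·0.0000) / (9) = 0.7556
  x_3 = (2 - (-3)·1.1000 - (3)·0.7556 - (-2)·0.0000) / (12) = 0.2528
  x_4 = (8 - (-4)·1.1000 - (-4)·0.7556 - (3)·0.2528) / (14) = 1.0474
Iteration 2:
  x_1 = (11 - (3)·0.7556 - (-1)·0.2528 - (-4)·1.0474) / (10) = 1.3176
  x_2 = (9 - (2)·1.3176 - (-1)·0.2528 - (4)·1.0474) / (9) = 0.2698
  x_3 = (2 - (-3)·1.3176 - (3)·0.2698 - (-2)·1.0474) / (12) = 0.6032
  x_4 = (8 - (-4)·1.3176 - (-4)·0.2698 - (3)·0.6032) / (14) = 0.8957

(1.3176, 0.2698, 0.6032, 0.8957)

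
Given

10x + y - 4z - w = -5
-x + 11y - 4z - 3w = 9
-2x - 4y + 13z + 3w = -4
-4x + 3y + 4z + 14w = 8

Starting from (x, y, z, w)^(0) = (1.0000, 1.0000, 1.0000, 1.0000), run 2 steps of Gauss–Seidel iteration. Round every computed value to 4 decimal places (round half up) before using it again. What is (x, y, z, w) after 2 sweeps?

Iteration 1:
  x = (-5 - (1)·1.0000 - (-4)·1.0000 - (-1)·1.0000) / (10) = -0.1000
  y = (9 - (-1)·-0.1000 - (-4)·1.0000 - (-3)·1.0000) / (11) = 1.4455
  z = (-4 - (-2)·-0.1000 - (-4)·1.4455 - (3)·1.0000) / (13) = -0.1091
  w = (8 - (-4)·-0.1000 - (3)·1.4455 - (4)·-0.1091) / (14) = 0.2643
Iteration 2:
  x = (-5 - (1)·1.4455 - (-4)·-0.1091 - (-1)·0.2643) / (10) = -0.6618
  y = (9 - (-1)·-0.6618 - (-4)·-0.1091 - (-3)·0.2643) / (11) = 0.7904
  z = (-4 - (-2)·-0.6618 - (-4)·0.7904 - (3)·0.2643) / (13) = -0.2273
  w = (8 - (-4)·-0.6618 - (3)·0.7904 - (4)·-0.2273) / (14) = 0.2779

(-0.6618, 0.7904, -0.2273, 0.2779)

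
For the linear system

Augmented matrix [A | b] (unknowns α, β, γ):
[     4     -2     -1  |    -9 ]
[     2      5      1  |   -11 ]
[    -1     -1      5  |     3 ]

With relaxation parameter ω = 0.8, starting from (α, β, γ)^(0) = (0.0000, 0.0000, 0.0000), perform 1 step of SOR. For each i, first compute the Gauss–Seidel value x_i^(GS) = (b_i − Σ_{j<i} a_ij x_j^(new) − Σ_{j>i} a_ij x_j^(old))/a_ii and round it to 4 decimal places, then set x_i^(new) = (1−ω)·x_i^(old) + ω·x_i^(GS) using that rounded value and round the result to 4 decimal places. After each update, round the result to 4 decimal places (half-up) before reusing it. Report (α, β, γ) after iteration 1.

(-1.8000, -1.1840, 0.0026)

Iteration 1:
  α: GS value = (-9 - (-2)·0.0000 - (-1)·0.0000) / (4) = -2.2500;  α ← (1−ω)·0.0000 + ω·-2.2500 = -1.8000
  β: GS value = (-11 - (2)·-1.8000 - (1)·0.0000) / (5) = -1.4800;  β ← (1−ω)·0.0000 + ω·-1.4800 = -1.1840
  γ: GS value = (3 - (-1)·-1.8000 - (-1)·-1.1840) / (5) = 0.0032;  γ ← (1−ω)·0.0000 + ω·0.0032 = 0.0026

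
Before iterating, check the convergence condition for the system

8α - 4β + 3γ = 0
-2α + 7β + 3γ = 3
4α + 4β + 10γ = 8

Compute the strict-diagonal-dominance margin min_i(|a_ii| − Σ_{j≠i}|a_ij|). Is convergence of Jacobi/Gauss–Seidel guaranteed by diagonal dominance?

row 1: |8| − (4+3) = 1
row 2: |7| − (2+3) = 2
row 3: |10| − (4+4) = 2
minimum over rows = 1 → strictly diagonally dominant (convergence guaranteed)

1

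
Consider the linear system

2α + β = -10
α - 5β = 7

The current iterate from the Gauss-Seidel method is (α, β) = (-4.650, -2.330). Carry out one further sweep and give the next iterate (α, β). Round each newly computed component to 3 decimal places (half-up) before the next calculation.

One sweep:
  α = (-10 - (1)·-2.330) / (2) = -3.835
  β = (7 - (1)·-3.835) / (-5) = -2.167

(-3.835, -2.167)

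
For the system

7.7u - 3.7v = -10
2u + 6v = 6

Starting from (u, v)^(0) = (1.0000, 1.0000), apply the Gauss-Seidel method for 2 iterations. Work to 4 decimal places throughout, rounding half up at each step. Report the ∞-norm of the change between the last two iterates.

Iteration 1:
  u = (-10 - (-3.7)·1.0000) / (7.7) = -0.8182
  v = (6 - (2)·-0.8182) / (6) = 1.2727
Iteration 2:
  u = (-10 - (-3.7)·1.2727) / (7.7) = -0.6871
  v = (6 - (2)·-0.6871) / (6) = 1.2290
Change: (0.1311, -0.0437) → max |·| = 0.1311

0.1311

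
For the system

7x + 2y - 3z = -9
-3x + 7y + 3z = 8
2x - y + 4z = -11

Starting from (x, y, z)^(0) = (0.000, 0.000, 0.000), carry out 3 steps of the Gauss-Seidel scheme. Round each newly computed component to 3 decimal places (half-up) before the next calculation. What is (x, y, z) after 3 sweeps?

(-2.151, 0.801, -1.474)

Iteration 1:
  x = (-9 - (2)·0.000 - (-3)·0.000) / (7) = -1.286
  y = (8 - (-3)·-1.286 - (3)·0.000) / (7) = 0.592
  z = (-11 - (2)·-1.286 - (-1)·0.592) / (4) = -1.959
Iteration 2:
  x = (-9 - (2)·0.592 - (-3)·-1.959) / (7) = -2.294
  y = (8 - (-3)·-2.294 - (3)·-1.959) / (7) = 0.999
  z = (-11 - (2)·-2.294 - (-1)·0.999) / (4) = -1.353
Iteration 3:
  x = (-9 - (2)·0.999 - (-3)·-1.353) / (7) = -2.151
  y = (8 - (-3)·-2.151 - (3)·-1.353) / (7) = 0.801
  z = (-11 - (2)·-2.151 - (-1)·0.801) / (4) = -1.474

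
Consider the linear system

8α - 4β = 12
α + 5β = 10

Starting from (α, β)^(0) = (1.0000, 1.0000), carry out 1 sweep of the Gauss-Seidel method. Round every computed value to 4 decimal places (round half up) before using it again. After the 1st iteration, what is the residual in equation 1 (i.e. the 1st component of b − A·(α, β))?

Iteration 1:
  α = (12 - (-4)·1.0000) / (8) = 2.0000
  β = (10 - (1)·2.0000) / (5) = 1.6000
Residual b − A·x = (2.4000, 0.0000)

2.4000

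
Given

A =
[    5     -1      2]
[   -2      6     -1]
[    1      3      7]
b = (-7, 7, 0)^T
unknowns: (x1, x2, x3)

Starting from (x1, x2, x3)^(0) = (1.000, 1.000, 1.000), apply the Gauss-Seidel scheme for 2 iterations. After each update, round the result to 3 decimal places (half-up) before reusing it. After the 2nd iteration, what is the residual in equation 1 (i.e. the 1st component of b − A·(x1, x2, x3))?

0.022

Iteration 1:
  x1 = (-7 - (-1)·1.000 - (2)·1.000) / (5) = -1.600
  x2 = (7 - (-2)·-1.600 - (-1)·1.000) / (6) = 0.800
  x3 = (0 - (1)·-1.600 - (3)·0.800) / (7) = -0.114
Iteration 2:
  x1 = (-7 - (-1)·0.800 - (2)·-0.114) / (5) = -1.194
  x2 = (7 - (-2)·-1.194 - (-1)·-0.114) / (6) = 0.750
  x3 = (0 - (1)·-1.194 - (3)·0.750) / (7) = -0.151
Residual b − A·x = (0.022, -0.039, 0.001)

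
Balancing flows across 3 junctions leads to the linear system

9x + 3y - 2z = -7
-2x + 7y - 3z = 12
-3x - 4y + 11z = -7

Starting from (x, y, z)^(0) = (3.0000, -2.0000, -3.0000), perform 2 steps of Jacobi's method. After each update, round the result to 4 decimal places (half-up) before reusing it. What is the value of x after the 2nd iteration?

-1.3276

Iteration 1:
  x = (-7 - (3)·-2.0000 - (-2)·-3.0000) / (9) = -0.7778
  y = (12 - (-2)·3.0000 - (-3)·-3.0000) / (7) = 1.2857
  z = (-7 - (-3)·3.0000 - (-4)·-2.0000) / (11) = -0.5455
Iteration 2:
  x = (-7 - (3)·1.2857 - (-2)·-0.5455) / (9) = -1.3276
  y = (12 - (-2)·-0.7778 - (-3)·-0.5455) / (7) = 1.2583
  z = (-7 - (-3)·-0.7778 - (-4)·1.2857) / (11) = -0.3810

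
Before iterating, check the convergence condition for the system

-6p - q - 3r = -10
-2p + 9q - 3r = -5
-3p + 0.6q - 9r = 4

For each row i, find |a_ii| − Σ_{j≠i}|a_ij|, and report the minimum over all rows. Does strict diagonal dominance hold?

2

row 1: |-6| − (1+3) = 2
row 2: |9| − (2+3) = 4
row 3: |-9| − (3+0.6) = 5.4
minimum over rows = 2 → strictly diagonally dominant (convergence guaranteed)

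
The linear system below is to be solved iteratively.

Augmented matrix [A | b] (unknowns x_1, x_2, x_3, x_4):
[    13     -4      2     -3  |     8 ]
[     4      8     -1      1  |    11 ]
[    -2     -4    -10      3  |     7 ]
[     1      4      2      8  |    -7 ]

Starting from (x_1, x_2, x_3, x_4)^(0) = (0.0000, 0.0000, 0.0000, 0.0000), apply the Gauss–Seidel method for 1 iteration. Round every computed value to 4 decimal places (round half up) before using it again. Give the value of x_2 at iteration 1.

Iteration 1:
  x_1 = (8 - (-4)·0.0000 - (2)·0.0000 - (-3)·0.0000) / (13) = 0.6154
  x_2 = (11 - (4)·0.6154 - (-1)·0.0000 - (1)·0.0000) / (8) = 1.0673
  x_3 = (7 - (-2)·0.6154 - (-4)·1.0673 - (3)·0.0000) / (-10) = -1.2500
  x_4 = (-7 - (1)·0.6154 - (4)·1.0673 - (2)·-1.2500) / (8) = -1.1731

1.0673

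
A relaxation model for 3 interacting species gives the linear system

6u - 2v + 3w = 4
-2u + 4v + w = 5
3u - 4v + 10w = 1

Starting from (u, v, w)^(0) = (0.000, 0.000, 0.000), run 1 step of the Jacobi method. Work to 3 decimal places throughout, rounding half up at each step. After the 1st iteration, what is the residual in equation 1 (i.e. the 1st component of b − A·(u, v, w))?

Iteration 1:
  u = (4 - (-2)·0.000 - (3)·0.000) / (6) = 0.667
  v = (5 - (-2)·0.000 - (1)·0.000) / (4) = 1.250
  w = (1 - (3)·0.000 - (-4)·0.000) / (10) = 0.100
Residual b − A·x = (2.198, 1.234, 2.999)

2.198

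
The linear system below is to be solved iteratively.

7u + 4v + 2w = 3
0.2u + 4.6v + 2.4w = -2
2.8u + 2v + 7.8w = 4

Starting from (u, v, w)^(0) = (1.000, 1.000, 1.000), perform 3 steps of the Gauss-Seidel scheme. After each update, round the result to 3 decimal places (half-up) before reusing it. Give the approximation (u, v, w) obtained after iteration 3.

(0.822, -0.732, 0.405)

Iteration 1:
  u = (3 - (4)·1.000 - (2)·1.000) / (7) = -0.429
  v = (-2 - (0.2)·-0.429 - (2.4)·1.000) / (4.6) = -0.938
  w = (4 - (2.8)·-0.429 - (2)·-0.938) / (7.8) = 0.907
Iteration 2:
  u = (3 - (4)·-0.938 - (2)·0.907) / (7) = 0.705
  v = (-2 - (0.2)·0.705 - (2.4)·0.907) / (4.6) = -0.939
  w = (4 - (2.8)·0.705 - (2)·-0.939) / (7.8) = 0.501
Iteration 3:
  u = (3 - (4)·-0.939 - (2)·0.501) / (7) = 0.822
  v = (-2 - (0.2)·0.822 - (2.4)·0.501) / (4.6) = -0.732
  w = (4 - (2.8)·0.822 - (2)·-0.732) / (7.8) = 0.405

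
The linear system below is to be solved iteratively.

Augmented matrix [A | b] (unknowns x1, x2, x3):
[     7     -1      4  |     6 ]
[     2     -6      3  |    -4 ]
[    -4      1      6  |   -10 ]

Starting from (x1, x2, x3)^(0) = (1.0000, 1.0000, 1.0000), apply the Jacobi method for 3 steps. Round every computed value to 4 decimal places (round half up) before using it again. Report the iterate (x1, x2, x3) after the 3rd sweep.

Iteration 1:
  x1 = (6 - (-1)·1.0000 - (4)·1.0000) / (7) = 0.4286
  x2 = (-4 - (2)·1.0000 - (3)·1.0000) / (-6) = 1.5000
  x3 = (-10 - (-4)·1.0000 - (1)·1.0000) / (6) = -1.1667
Iteration 2:
  x1 = (6 - (-1)·1.5000 - (4)·-1.1667) / (7) = 1.7381
  x2 = (-4 - (2)·0.4286 - (3)·-1.1667) / (-6) = 0.2262
  x3 = (-10 - (-4)·0.4286 - (1)·1.5000) / (6) = -1.6309
Iteration 3:
  x1 = (6 - (-1)·0.2262 - (4)·-1.6309) / (7) = 1.8214
  x2 = (-4 - (2)·1.7381 - (3)·-1.6309) / (-6) = 0.4306
  x3 = (-10 - (-4)·1.7381 - (1)·0.2262) / (6) = -0.5456

(1.8214, 0.4306, -0.5456)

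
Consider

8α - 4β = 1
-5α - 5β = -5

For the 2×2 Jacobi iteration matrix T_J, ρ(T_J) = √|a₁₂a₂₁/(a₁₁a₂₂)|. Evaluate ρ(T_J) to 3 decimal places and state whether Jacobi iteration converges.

0.707

a₁₂a₂₁/(a₁₁a₂₂) = (-4)·(-5) / ((8)·(-5)) = -0.500000
ρ = √|-0.500000| = √0.500000 = 0.707
ρ < 1, so Jacobi converges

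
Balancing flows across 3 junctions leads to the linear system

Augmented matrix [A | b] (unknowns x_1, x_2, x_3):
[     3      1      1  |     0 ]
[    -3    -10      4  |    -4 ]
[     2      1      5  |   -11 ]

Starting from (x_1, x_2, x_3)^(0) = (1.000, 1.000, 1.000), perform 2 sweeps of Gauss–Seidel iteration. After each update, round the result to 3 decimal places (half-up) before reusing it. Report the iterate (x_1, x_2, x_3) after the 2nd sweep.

Iteration 1:
  x_1 = (0 - (1)·1.000 - (1)·1.000) / (3) = -0.667
  x_2 = (-4 - (-3)·-0.667 - (4)·1.000) / (-10) = 1.000
  x_3 = (-11 - (2)·-0.667 - (1)·1.000) / (5) = -2.133
Iteration 2:
  x_1 = (0 - (1)·1.000 - (1)·-2.133) / (3) = 0.378
  x_2 = (-4 - (-3)·0.378 - (4)·-2.133) / (-10) = -0.567
  x_3 = (-11 - (2)·0.378 - (1)·-0.567) / (5) = -2.238

(0.378, -0.567, -2.238)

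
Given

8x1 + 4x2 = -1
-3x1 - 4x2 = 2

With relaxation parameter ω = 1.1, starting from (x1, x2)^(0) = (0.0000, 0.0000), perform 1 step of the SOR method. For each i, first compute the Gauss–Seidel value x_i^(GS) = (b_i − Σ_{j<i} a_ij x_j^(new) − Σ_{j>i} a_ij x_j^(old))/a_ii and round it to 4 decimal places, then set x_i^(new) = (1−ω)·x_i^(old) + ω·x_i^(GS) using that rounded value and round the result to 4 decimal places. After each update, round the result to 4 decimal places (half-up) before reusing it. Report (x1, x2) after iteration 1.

(-0.1375, -0.4366)

Iteration 1:
  x1: GS value = (-1 - (4)·0.0000) / (8) = -0.1250;  x1 ← (1−ω)·0.0000 + ω·-0.1250 = -0.1375
  x2: GS value = (2 - (-3)·-0.1375) / (-4) = -0.3969;  x2 ← (1−ω)·0.0000 + ω·-0.3969 = -0.4366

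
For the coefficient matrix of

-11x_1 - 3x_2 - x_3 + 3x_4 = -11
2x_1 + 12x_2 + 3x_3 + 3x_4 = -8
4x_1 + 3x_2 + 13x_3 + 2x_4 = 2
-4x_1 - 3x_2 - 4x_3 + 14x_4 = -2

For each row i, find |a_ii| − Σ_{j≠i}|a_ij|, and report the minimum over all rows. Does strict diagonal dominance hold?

3

row 1: |-11| − (3+1+3) = 4
row 2: |12| − (2+3+3) = 4
row 3: |13| − (4+3+2) = 4
row 4: |14| − (4+3+4) = 3
minimum over rows = 3 → strictly diagonally dominant (convergence guaranteed)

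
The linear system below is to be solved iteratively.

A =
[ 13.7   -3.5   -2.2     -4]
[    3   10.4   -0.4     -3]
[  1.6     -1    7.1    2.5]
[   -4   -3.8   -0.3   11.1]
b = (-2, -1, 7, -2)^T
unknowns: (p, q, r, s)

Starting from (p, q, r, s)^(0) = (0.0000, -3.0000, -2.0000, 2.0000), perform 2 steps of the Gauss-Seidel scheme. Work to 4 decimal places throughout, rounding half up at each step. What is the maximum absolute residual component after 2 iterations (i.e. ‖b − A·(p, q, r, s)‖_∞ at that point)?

1.3967

Iteration 1:
  p = (-2 - (-3.5)·-3.0000 - (-2.2)·-2.0000 - (-4)·2.0000) / (13.7) = -0.6496
  q = (-1 - (3)·-0.6496 - (-0.4)·-2.0000 - (-3)·2.0000) / (10.4) = 0.5912
  r = (7 - (1.6)·-0.6496 - (-1)·0.5912 - (2.5)·2.0000) / (7.1) = 0.5113
  s = (-2 - (-4)·-0.6496 - (-3.8)·0.5912 - (-0.3)·0.5113) / (11.1) = -0.1981
Iteration 2:
  p = (-2 - (-3.5)·0.5912 - (-2.2)·0.5113 - (-4)·-0.1981) / (13.7) = 0.0293
  q = (-1 - (3)·0.0293 - (-0.4)·0.5113 - (-3)·-0.1981) / (10.4) = -0.1421
  r = (7 - (1.6)·0.0293 - (-1)·-0.1421 - (2.5)·-0.1981) / (7.1) = 1.0291
  s = (-2 - (-4)·0.0293 - (-3.8)·-0.1421 - (-0.3)·1.0291) / (11.1) = -0.1905
Residual b − A·x = (-1.3967, 0.2301, -0.0193, 0.0005); ∞-norm = 1.3967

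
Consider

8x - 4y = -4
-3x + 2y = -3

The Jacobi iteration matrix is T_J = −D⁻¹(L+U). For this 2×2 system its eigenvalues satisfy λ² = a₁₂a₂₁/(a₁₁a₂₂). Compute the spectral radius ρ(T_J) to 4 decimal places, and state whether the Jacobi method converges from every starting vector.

a₁₂a₂₁/(a₁₁a₂₂) = (-4)·(-3) / ((8)·(2)) = 0.750000
ρ = √|0.750000| = √0.750000 = 0.8660
ρ < 1, so Jacobi converges

0.8660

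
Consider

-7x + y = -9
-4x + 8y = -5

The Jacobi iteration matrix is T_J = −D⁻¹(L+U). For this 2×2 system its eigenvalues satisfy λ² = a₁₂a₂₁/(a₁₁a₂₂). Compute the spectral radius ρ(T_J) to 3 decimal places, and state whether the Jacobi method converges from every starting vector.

a₁₂a₂₁/(a₁₁a₂₂) = (1)·(-4) / ((-7)·(8)) = 0.071429
ρ = √|0.071429| = √0.071429 = 0.267
ρ < 1, so Jacobi converges

0.267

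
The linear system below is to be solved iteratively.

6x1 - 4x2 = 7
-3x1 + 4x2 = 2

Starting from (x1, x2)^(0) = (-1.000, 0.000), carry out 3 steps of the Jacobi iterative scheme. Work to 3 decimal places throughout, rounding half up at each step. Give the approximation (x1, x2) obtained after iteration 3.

(2.083, 1.250)

Iteration 1:
  x1 = (7 - (-4)·0.000) / (6) = 1.167
  x2 = (2 - (-3)·-1.000) / (4) = -0.250
Iteration 2:
  x1 = (7 - (-4)·-0.250) / (6) = 1.000
  x2 = (2 - (-3)·1.167) / (4) = 1.375
Iteration 3:
  x1 = (7 - (-4)·1.375) / (6) = 2.083
  x2 = (2 - (-3)·1.000) / (4) = 1.250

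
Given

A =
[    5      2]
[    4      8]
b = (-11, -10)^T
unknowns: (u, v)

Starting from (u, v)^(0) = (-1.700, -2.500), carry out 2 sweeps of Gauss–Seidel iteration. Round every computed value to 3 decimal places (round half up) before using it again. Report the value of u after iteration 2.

-1.940

Iteration 1:
  u = (-11 - (2)·-2.500) / (5) = -1.200
  v = (-10 - (4)·-1.200) / (8) = -0.650
Iteration 2:
  u = (-11 - (2)·-0.650) / (5) = -1.940
  v = (-10 - (4)·-1.940) / (8) = -0.280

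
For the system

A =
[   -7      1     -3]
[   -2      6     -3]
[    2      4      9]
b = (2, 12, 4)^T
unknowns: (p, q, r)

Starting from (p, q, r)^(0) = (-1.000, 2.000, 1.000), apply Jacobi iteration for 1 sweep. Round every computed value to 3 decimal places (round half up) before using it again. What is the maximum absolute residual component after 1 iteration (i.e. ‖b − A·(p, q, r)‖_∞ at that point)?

3.836

Iteration 1:
  p = (2 - (1)·2.000 - (-3)·1.000) / (-7) = -0.429
  q = (12 - (-2)·-1.000 - (-3)·1.000) / (6) = 2.167
  r = (4 - (2)·-1.000 - (4)·2.000) / (9) = -0.222
Residual b − A·x = (-3.836, -2.526, -1.812); ∞-norm = 3.836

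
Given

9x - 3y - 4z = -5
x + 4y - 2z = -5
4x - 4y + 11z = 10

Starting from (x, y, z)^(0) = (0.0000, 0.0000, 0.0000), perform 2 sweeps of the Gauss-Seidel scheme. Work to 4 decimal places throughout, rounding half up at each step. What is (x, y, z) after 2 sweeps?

Iteration 1:
  x = (-5 - (-3)·0.0000 - (-4)·0.0000) / (9) = -0.5556
  y = (-5 - (1)·-0.5556 - (-2)·0.0000) / (4) = -1.1111
  z = (10 - (4)·-0.5556 - (-4)·-1.1111) / (11) = 0.7071
Iteration 2:
  x = (-5 - (-3)·-1.1111 - (-4)·0.7071) / (9) = -0.6117
  y = (-5 - (1)·-0.6117 - (-2)·0.7071) / (4) = -0.7435
  z = (10 - (4)·-0.6117 - (-4)·-0.7435) / (11) = 0.8612

(-0.6117, -0.7435, 0.8612)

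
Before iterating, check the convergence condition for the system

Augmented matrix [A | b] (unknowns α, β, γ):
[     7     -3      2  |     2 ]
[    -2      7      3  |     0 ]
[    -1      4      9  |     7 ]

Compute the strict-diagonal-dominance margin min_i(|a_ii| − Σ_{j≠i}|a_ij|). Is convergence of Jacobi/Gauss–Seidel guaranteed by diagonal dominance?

2

row 1: |7| − (3+2) = 2
row 2: |7| − (2+3) = 2
row 3: |9| − (1+4) = 4
minimum over rows = 2 → strictly diagonally dominant (convergence guaranteed)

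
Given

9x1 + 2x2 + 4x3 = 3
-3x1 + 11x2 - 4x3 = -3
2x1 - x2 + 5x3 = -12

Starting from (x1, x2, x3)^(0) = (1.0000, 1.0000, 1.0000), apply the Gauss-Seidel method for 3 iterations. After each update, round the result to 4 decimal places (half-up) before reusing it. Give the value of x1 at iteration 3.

1.8659

Iteration 1:
  x1 = (3 - (2)·1.0000 - (4)·1.0000) / (9) = -0.3333
  x2 = (-3 - (-3)·-0.3333 - (-4)·1.0000) / (11) = 0.0000
  x3 = (-12 - (2)·-0.3333 - (-1)·0.0000) / (5) = -2.2667
Iteration 2:
  x1 = (3 - (2)·0.0000 - (4)·-2.2667) / (9) = 1.3408
  x2 = (-3 - (-3)·1.3408 - (-4)·-2.2667) / (11) = -0.7313
  x3 = (-12 - (2)·1.3408 - (-1)·-0.7313) / (5) = -3.0826
Iteration 3:
  x1 = (3 - (2)·-0.7313 - (4)·-3.0826) / (9) = 1.8659
  x2 = (-3 - (-3)·1.8659 - (-4)·-3.0826) / (11) = -0.8848
  x3 = (-12 - (2)·1.8659 - (-1)·-0.8848) / (5) = -3.3233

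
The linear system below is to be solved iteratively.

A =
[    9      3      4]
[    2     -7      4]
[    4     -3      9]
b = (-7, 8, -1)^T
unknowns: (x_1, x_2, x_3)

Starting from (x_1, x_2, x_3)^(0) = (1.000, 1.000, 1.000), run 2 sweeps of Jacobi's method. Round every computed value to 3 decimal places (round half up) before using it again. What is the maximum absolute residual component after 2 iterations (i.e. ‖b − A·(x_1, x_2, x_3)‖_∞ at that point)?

8.171

Iteration 1:
  x_1 = (-7 - (3)·1.000 - (4)·1.000) / (9) = -1.556
  x_2 = (8 - (2)·1.000 - (4)·1.000) / (-7) = -0.286
  x_3 = (-1 - (4)·1.000 - (-3)·1.000) / (9) = -0.222
Iteration 2:
  x_1 = (-7 - (3)·-0.286 - (4)·-0.222) / (9) = -0.584
  x_2 = (8 - (2)·-1.556 - (4)·-0.222) / (-7) = -1.714
  x_3 = (-1 - (4)·-1.556 - (-3)·-0.286) / (9) = 0.485
Residual b − A·x = (1.458, -4.770, -8.171); ∞-norm = 8.171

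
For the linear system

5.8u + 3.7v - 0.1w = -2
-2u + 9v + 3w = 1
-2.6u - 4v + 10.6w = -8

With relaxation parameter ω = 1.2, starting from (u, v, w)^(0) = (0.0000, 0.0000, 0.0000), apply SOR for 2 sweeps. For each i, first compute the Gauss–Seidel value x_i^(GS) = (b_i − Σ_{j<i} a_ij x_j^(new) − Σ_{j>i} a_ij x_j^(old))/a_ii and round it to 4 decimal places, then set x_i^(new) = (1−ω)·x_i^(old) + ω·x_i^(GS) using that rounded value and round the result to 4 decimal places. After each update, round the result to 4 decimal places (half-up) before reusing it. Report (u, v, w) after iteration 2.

Iteration 1:
  u: GS value = (-2 - (3.7)·0.0000 - (-0.1)·0.0000) / (5.8) = -0.3448;  u ← (1−ω)·0.0000 + ω·-0.3448 = -0.4138
  v: GS value = (1 - (-2)·-0.4138 - (3)·0.0000) / (9) = 0.0192;  v ← (1−ω)·0.0000 + ω·0.0192 = 0.0230
  w: GS value = (-8 - (-2.6)·-0.4138 - (-4)·0.0230) / (10.6) = -0.8475;  w ← (1−ω)·0.0000 + ω·-0.8475 = -1.0170
Iteration 2:
  u: GS value = (-2 - (3.7)·0.0230 - (-0.1)·-1.0170) / (5.8) = -0.3770;  u ← (1−ω)·-0.4138 + ω·-0.3770 = -0.3696
  v: GS value = (1 - (-2)·-0.3696 - (3)·-1.0170) / (9) = 0.3680;  v ← (1−ω)·0.0230 + ω·0.3680 = 0.4370
  w: GS value = (-8 - (-2.6)·-0.3696 - (-4)·0.4370) / (10.6) = -0.6805;  w ← (1−ω)·-1.0170 + ω·-0.6805 = -0.6132

(-0.3696, 0.4370, -0.6132)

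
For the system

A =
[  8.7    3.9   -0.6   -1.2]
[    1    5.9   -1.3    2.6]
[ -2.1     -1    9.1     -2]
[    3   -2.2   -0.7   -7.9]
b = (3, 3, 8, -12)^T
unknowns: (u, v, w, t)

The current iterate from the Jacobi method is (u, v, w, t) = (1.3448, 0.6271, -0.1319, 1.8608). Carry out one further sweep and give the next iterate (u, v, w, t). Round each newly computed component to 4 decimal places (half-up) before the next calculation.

One sweep:
  u = (3 - (3.9)·0.6271 - (-0.6)·-0.1319 - (-1.2)·1.8608) / (8.7) = 0.3113
  v = (3 - (1)·1.3448 - (-1.3)·-0.1319 - (2.6)·1.8608) / (5.9) = -0.5685
  w = (8 - (-2.1)·1.3448 - (-1)·0.6271 - (-2)·1.8608) / (9.1) = 1.6673
  t = (-12 - (3)·1.3448 - (-2.2)·0.6271 - (-0.7)·-0.1319) / (-7.9) = 1.8667

(0.3113, -0.5685, 1.6673, 1.8667)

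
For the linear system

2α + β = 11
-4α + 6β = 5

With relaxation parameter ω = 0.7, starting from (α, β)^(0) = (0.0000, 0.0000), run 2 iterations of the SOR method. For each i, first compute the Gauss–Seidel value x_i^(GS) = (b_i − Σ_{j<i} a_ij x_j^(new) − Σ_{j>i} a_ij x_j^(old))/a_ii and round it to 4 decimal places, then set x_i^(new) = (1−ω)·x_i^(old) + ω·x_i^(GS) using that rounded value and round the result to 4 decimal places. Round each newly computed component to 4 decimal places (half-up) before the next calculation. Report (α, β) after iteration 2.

(4.1720, 3.2443)

Iteration 1:
  α: GS value = (11 - (1)·0.0000) / (2) = 5.5000;  α ← (1−ω)·0.0000 + ω·5.5000 = 3.8500
  β: GS value = (5 - (-4)·3.8500) / (6) = 3.4000;  β ← (1−ω)·0.0000 + ω·3.4000 = 2.3800
Iteration 2:
  α: GS value = (11 - (1)·2.3800) / (2) = 4.3100;  α ← (1−ω)·3.8500 + ω·4.3100 = 4.1720
  β: GS value = (5 - (-4)·4.1720) / (6) = 3.6147;  β ← (1−ω)·2.3800 + ω·3.6147 = 3.2443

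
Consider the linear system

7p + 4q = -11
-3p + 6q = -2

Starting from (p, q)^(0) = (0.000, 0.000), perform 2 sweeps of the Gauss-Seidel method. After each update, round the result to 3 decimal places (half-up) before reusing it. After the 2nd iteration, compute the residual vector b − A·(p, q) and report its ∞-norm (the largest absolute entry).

Iteration 1:
  p = (-11 - (4)·0.000) / (7) = -1.571
  q = (-2 - (-3)·-1.571) / (6) = -1.119
Iteration 2:
  p = (-11 - (4)·-1.119) / (7) = -0.932
  q = (-2 - (-3)·-0.932) / (6) = -0.799
Residual b − A·x = (-1.280, -0.002); ∞-norm = 1.280

1.280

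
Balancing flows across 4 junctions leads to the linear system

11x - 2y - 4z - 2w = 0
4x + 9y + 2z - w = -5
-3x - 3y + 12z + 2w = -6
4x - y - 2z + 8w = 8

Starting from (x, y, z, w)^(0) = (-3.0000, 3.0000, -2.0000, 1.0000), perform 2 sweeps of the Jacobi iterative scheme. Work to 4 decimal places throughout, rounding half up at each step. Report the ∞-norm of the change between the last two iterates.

Iteration 1:
  x = (0 - (-2)·3.0000 - (-4)·-2.0000 - (-2)·1.0000) / (11) = 0.0000
  y = (-5 - (4)·-3.0000 - (2)·-2.0000 - (-1)·1.0000) / (9) = 1.3333
  z = (-6 - (-3)·-3.0000 - (-3)·3.0000 - (2)·1.0000) / (12) = -0.6667
  w = (8 - (4)·-3.0000 - (-1)·3.0000 - (-2)·-2.0000) / (8) = 2.3750
Iteration 2:
  x = (0 - (-2)·1.3333 - (-4)·-0.6667 - (-2)·2.3750) / (11) = 0.4318
  y = (-5 - (4)·0.0000 - (2)·-0.6667 - (-1)·2.3750) / (9) = -0.1435
  z = (-6 - (-3)·0.0000 - (-3)·1.3333 - (2)·2.3750) / (12) = -0.5625
  w = (8 - (4)·0.0000 - (-1)·1.3333 - (-2)·-0.6667) / (8) = 1.0000
Change: (0.4318, -1.4768, 0.1042, -1.3750) → max |·| = 1.4768

1.4768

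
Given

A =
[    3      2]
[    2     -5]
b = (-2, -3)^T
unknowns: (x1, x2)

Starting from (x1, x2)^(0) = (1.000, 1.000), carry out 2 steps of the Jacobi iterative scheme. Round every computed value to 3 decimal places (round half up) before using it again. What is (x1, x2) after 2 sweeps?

Iteration 1:
  x1 = (-2 - (2)·1.000) / (3) = -1.333
  x2 = (-3 - (2)·1.000) / (-5) = 1.000
Iteration 2:
  x1 = (-2 - (2)·1.000) / (3) = -1.333
  x2 = (-3 - (2)·-1.333) / (-5) = 0.067

(-1.333, 0.067)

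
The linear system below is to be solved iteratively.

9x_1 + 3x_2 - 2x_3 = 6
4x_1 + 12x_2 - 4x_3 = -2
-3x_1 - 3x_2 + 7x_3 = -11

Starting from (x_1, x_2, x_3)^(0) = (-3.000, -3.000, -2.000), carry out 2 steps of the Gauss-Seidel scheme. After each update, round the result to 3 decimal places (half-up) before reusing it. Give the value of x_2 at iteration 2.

-0.936

Iteration 1:
  x_1 = (6 - (3)·-3.000 - (-2)·-2.000) / (9) = 1.222
  x_2 = (-2 - (4)·1.222 - (-4)·-2.000) / (12) = -1.241
  x_3 = (-11 - (-3)·1.222 - (-3)·-1.241) / (7) = -1.580
Iteration 2:
  x_1 = (6 - (3)·-1.241 - (-2)·-1.580) / (9) = 0.729
  x_2 = (-2 - (4)·0.729 - (-4)·-1.580) / (12) = -0.936
  x_3 = (-11 - (-3)·0.729 - (-3)·-0.936) / (7) = -1.660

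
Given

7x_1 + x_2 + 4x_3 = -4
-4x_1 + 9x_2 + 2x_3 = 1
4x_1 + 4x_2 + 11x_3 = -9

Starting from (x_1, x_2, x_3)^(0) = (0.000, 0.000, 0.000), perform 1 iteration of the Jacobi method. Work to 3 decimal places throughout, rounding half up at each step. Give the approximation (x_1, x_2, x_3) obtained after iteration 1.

(-0.571, 0.111, -0.818)

Iteration 1:
  x_1 = (-4 - (1)·0.000 - (4)·0.000) / (7) = -0.571
  x_2 = (1 - (-4)·0.000 - (2)·0.000) / (9) = 0.111
  x_3 = (-9 - (4)·0.000 - (4)·0.000) / (11) = -0.818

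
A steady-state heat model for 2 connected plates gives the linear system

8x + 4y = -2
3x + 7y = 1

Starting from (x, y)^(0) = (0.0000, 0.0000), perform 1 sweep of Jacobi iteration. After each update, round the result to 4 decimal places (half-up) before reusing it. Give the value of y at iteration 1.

0.1429

Iteration 1:
  x = (-2 - (4)·0.0000) / (8) = -0.2500
  y = (1 - (3)·0.0000) / (7) = 0.1429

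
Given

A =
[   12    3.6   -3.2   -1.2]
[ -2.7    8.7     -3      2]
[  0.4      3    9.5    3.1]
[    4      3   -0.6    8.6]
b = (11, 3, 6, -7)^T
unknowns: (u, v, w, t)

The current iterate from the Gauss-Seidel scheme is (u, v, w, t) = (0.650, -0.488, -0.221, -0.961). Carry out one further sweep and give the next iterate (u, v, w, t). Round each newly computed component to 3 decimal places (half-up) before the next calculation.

One sweep:
  u = (11 - (3.6)·-0.488 - (-3.2)·-0.221 - (-1.2)·-0.961) / (12) = 0.908
  v = (3 - (-2.7)·0.908 - (-3)·-0.221 - (2)·-0.961) / (8.7) = 0.771
  w = (6 - (0.4)·0.908 - (3)·0.771 - (3.1)·-0.961) / (9.5) = 0.663
  t = (-7 - (4)·0.908 - (3)·0.771 - (-0.6)·0.663) / (8.6) = -1.459

(0.908, 0.771, 0.663, -1.459)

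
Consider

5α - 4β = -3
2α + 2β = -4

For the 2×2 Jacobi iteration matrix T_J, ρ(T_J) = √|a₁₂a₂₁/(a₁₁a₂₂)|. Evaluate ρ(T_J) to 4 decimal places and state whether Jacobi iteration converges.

a₁₂a₂₁/(a₁₁a₂₂) = (-4)·(2) / ((5)·(2)) = -0.800000
ρ = √|-0.800000| = √0.800000 = 0.8944
ρ < 1, so Jacobi converges

0.8944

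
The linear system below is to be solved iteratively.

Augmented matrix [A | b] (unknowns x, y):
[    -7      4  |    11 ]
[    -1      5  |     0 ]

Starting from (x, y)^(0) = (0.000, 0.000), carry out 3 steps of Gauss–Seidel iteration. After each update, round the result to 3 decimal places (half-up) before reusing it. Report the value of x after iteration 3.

-1.771

Iteration 1:
  x = (11 - (4)·0.000) / (-7) = -1.571
  y = (0 - (-1)·-1.571) / (5) = -0.314
Iteration 2:
  x = (11 - (4)·-0.314) / (-7) = -1.751
  y = (0 - (-1)·-1.751) / (5) = -0.350
Iteration 3:
  x = (11 - (4)·-0.350) / (-7) = -1.771
  y = (0 - (-1)·-1.771) / (5) = -0.354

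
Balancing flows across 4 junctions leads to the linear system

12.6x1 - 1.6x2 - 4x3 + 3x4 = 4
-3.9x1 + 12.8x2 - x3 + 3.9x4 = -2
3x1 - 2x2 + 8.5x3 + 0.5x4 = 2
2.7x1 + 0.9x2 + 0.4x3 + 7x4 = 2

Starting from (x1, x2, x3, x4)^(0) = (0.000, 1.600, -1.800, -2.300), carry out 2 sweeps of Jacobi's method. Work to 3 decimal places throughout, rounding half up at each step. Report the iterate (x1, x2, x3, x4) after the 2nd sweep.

(0.562, -0.002, 0.144, -0.001)

Iteration 1:
  x1 = (4 - (-1.6)·1.600 - (-4)·-1.800 - (3)·-2.300) / (12.6) = 0.497
  x2 = (-2 - (-3.9)·0.000 - (-1)·-1.800 - (3.9)·-2.300) / (12.8) = 0.404
  x3 = (2 - (3)·0.000 - (-2)·1.600 - (0.5)·-2.300) / (8.5) = 0.747
  x4 = (2 - (2.7)·0.000 - (0.9)·1.600 - (0.4)·-1.800) / (7) = 0.183
Iteration 2:
  x1 = (4 - (-1.6)·0.404 - (-4)·0.747 - (3)·0.183) / (12.6) = 0.562
  x2 = (-2 - (-3.9)·0.497 - (-1)·0.747 - (3.9)·0.183) / (12.8) = -0.002
  x3 = (2 - (3)·0.497 - (-2)·0.404 - (0.5)·0.183) / (8.5) = 0.144
  x4 = (2 - (2.7)·0.497 - (0.9)·0.404 - (0.4)·0.747) / (7) = -0.001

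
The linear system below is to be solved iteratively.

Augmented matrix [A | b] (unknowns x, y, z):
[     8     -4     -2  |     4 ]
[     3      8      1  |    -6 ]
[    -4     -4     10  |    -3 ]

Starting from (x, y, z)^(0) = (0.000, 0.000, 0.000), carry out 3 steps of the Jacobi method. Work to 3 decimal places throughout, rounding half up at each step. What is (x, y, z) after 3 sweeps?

(-0.050, -0.719, -0.640)

Iteration 1:
  x = (4 - (-4)·0.000 - (-2)·0.000) / (8) = 0.500
  y = (-6 - (3)·0.000 - (1)·0.000) / (8) = -0.750
  z = (-3 - (-4)·0.000 - (-4)·0.000) / (10) = -0.300
Iteration 2:
  x = (4 - (-4)·-0.750 - (-2)·-0.300) / (8) = 0.050
  y = (-6 - (3)·0.500 - (1)·-0.300) / (8) = -0.900
  z = (-3 - (-4)·0.500 - (-4)·-0.750) / (10) = -0.400
Iteration 3:
  x = (4 - (-4)·-0.900 - (-2)·-0.400) / (8) = -0.050
  y = (-6 - (3)·0.050 - (1)·-0.400) / (8) = -0.719
  z = (-3 - (-4)·0.050 - (-4)·-0.900) / (10) = -0.640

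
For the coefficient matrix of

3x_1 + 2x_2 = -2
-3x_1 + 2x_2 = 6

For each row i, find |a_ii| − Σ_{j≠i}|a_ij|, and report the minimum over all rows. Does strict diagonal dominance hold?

row 1: |3| − (2) = 1
row 2: |2| − (3) = -1
minimum over rows = -1 → not strictly diagonally dominant

-1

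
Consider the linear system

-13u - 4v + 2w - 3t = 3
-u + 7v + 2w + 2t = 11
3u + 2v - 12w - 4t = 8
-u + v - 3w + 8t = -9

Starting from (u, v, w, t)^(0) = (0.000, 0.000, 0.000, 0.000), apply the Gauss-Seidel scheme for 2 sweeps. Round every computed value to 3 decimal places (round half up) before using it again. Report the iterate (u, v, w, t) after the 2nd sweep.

Iteration 1:
  u = (3 - (-4)·0.000 - (2)·0.000 - (-3)·0.000) / (-13) = -0.231
  v = (11 - (-1)·-0.231 - (2)·0.000 - (2)·0.000) / (7) = 1.538
  w = (8 - (3)·-0.231 - (2)·1.538 - (-4)·0.000) / (-12) = -0.468
  t = (-9 - (-1)·-0.231 - (1)·1.538 - (-3)·-0.468) / (8) = -1.522
Iteration 2:
  u = (3 - (-4)·1.538 - (2)·-0.468 - (-3)·-1.522) / (-13) = -0.425
  v = (11 - (-1)·-0.425 - (2)·-0.468 - (2)·-1.522) / (7) = 2.079
  w = (8 - (3)·-0.425 - (2)·2.079 - (-4)·-1.522) / (-12) = 0.081
  t = (-9 - (-1)·-0.425 - (1)·2.079 - (-3)·0.081) / (8) = -1.408

(-0.425, 2.079, 0.081, -1.408)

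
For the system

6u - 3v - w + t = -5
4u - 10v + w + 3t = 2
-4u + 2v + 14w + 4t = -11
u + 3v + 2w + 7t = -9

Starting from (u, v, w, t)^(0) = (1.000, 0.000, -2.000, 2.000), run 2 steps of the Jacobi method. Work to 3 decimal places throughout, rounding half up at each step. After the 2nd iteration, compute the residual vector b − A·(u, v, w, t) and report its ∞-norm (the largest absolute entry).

7.914

Iteration 1:
  u = (-5 - (-3)·0.000 - (-1)·-2.000 - (1)·2.000) / (6) = -1.500
  v = (2 - (4)·1.000 - (1)·-2.000 - (3)·2.000) / (-10) = 0.600
  w = (-11 - (-4)·1.000 - (2)·0.000 - (4)·2.000) / (14) = -1.071
  t = (-9 - (1)·1.000 - (3)·0.000 - (2)·-2.000) / (7) = -0.857
Iteration 2:
  u = (-5 - (-3)·0.600 - (-1)·-1.071 - (1)·-0.857) / (6) = -0.569
  v = (2 - (4)·-1.500 - (1)·-1.071 - (3)·-0.857) / (-10) = -1.164
  w = (-11 - (-4)·-1.500 - (2)·0.600 - (4)·-0.857) / (14) = -1.055
  t = (-9 - (1)·-1.500 - (3)·0.600 - (2)·-1.071) / (7) = -1.023
Residual b − A·x = (-5.110, -3.240, 7.914, 4.332); ∞-norm = 7.914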